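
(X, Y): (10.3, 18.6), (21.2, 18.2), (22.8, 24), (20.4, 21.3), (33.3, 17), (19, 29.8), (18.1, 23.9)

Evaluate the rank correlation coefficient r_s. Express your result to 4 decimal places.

-0.3214

Rank X: 1, 5, 6, 4, 7, 3, 2
Rank Y: 3, 2, 6, 4, 1, 7, 5
d = rank(X) − rank(Y): -2, 3, 0, 0, 6, -4, -3; Σd² = 74
ρ = 1 − 6Σd² / [n(n²−1)] = 1 − 6×74 / (7×48) = 1 − 444/336 ≈ -0.3214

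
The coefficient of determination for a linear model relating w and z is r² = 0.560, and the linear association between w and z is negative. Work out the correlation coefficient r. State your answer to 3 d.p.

|r| = √0.560 = 0.748
The association is negative, so r = −0.748.

-0.748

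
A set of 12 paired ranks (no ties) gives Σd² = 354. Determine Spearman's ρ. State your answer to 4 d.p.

-0.2378

ρ = 1 − 6Σd² / [n(n²−1)] = 1 − 6×354 / (12×143)
  = 1 − 2124/1716 = 1 − 1.23776 ≈ -0.2378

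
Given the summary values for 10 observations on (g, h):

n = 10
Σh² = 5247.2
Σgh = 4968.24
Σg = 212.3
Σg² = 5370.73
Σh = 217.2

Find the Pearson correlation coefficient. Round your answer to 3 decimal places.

r = (nΣgh − ΣgΣh) / √[(nΣg² − (Σg)²)(nΣh² − (Σh)²)]
Numerator: 10×4968.24 − 212.3×217.2 = 3570.84
Denominator: √[(53707.3 − 45071.29)(52472 − 47175.84)] = √[8636.01 × 5296.16] = 6762.9646
r = 3570.84 / 6762.9646 ≈ 0.528

0.528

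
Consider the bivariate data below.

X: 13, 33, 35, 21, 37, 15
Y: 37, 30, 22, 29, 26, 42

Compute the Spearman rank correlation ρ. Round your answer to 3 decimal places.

Rank X: 1, 4, 5, 3, 6, 2
Rank Y: 5, 4, 1, 3, 2, 6
d = rank(X) − rank(Y): -4, 0, 4, 0, 4, -4; Σd² = 64
ρ = 1 − 6Σd² / [n(n²−1)] = 1 − 6×64 / (6×35) = 1 − 384/210 ≈ -0.829

-0.829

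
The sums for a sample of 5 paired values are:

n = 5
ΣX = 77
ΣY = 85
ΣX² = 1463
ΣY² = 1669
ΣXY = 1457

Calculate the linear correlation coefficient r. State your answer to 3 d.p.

0.594

r = (nΣXY − ΣXΣY) / √[(nΣX² − (ΣX)²)(nΣY² − (ΣY)²)]
Numerator: 5×1457 − 77×85 = 740
Denominator: √[(7315 − 5929)(8345 − 7225)] = √[1386 × 1120] = 1245.9213
r = 740 / 1245.9213 ≈ 0.594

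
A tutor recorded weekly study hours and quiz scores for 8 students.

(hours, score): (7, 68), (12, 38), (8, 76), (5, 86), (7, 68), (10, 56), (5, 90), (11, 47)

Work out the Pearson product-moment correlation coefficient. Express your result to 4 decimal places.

-0.9637

n = 8, Σx = 65, Σy = 529, Σx² = 577, Σy² = 37309, Σxy = 3973
nΣxy − ΣxΣy = 31784 − 34385 = -2601
nΣx² − (Σx)² = 4616 − 4225 = 391; nΣy² − (Σy)² = 298472 − 279841 = 18631
r = -2601 / √(391 × 18631) = -2601 / 2699.0222 ≈ -0.9637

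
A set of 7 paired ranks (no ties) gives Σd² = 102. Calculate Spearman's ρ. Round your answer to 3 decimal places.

ρ = 1 − 6Σd² / [n(n²−1)] = 1 − 6×102 / (7×48)
  = 1 − 612/336 = 1 − 1.8214 ≈ -0.821

-0.821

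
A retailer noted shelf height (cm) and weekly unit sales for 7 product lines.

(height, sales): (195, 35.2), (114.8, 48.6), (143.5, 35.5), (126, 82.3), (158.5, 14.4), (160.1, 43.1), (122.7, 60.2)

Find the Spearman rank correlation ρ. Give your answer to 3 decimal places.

Rank height: 7, 1, 4, 3, 5, 6, 2
Rank sales: 2, 5, 3, 7, 1, 4, 6
d = rank(height) − rank(sales): 5, -4, 1, -4, 4, 2, -4; Σd² = 94
ρ = 1 − 6Σd² / [n(n²−1)] = 1 − 6×94 / (7×48) = 1 − 564/336 ≈ -0.679

-0.679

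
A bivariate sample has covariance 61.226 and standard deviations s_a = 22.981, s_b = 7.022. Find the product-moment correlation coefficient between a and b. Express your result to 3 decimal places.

r = Cov(a,b) / (s_a · s_b) = 61.226 / (22.981 × 7.022)
  = 61.226 / 161.3726 ≈ 0.379

0.379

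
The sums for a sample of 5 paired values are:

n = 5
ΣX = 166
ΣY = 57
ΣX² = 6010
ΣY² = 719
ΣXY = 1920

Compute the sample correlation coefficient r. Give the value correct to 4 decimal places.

0.1486

r = (nΣXY − ΣXΣY) / √[(nΣX² − (ΣX)²)(nΣY² − (ΣY)²)]
Numerator: 5×1920 − 166×57 = 138
Denominator: √[(30050 − 27556)(3595 − 3249)] = √[2494 × 346] = 928.9370
r = 138 / 928.9370 ≈ 0.1486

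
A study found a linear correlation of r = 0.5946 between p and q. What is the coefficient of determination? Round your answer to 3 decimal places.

0.354

r² = (0.5946)² = 0.354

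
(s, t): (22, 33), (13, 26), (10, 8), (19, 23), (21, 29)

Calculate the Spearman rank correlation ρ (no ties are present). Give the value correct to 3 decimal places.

Rank s: 5, 2, 1, 3, 4
Rank t: 5, 3, 1, 2, 4
d = rank(s) − rank(t): 0, -1, 0, 1, 0; Σd² = 2
ρ = 1 − 6Σd² / [n(n²−1)] = 1 − 6×2 / (5×24) = 1 − 12/120 ≈ 0.900

0.900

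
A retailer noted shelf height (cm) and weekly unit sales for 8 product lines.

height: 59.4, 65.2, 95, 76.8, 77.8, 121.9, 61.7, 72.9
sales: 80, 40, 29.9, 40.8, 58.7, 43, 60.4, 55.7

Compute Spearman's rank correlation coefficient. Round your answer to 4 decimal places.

Rank height: 1, 3, 7, 5, 6, 8, 2, 4
Rank sales: 8, 2, 1, 3, 6, 4, 7, 5
d = rank(height) − rank(sales): -7, 1, 6, 2, 0, 4, -5, -1; Σd² = 132
ρ = 1 − 6Σd² / [n(n²−1)] = 1 − 6×132 / (8×63) = 1 − 792/504 ≈ -0.5714

-0.5714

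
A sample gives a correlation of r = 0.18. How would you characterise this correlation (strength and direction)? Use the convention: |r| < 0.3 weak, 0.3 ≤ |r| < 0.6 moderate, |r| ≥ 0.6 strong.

weak positive

r = 0.18 > 0 so the relationship is positive.
|r| = 0.18, which falls in the weak range.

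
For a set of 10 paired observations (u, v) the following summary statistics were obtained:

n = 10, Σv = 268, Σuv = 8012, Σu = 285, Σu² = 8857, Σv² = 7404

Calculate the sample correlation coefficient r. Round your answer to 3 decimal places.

0.927

r = (nΣuv − ΣuΣv) / √[(nΣu² − (Σu)²)(nΣv² − (Σv)²)]
Numerator: 10×8012 − 285×268 = 3740
Denominator: √[(88570 − 81225)(74040 − 71824)] = √[7345 × 2216] = 4034.4169
r = 3740 / 4034.4169 ≈ 0.927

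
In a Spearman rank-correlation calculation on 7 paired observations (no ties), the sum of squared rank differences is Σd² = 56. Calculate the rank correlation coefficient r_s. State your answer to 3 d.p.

0.000

ρ = 1 − 6Σd² / [n(n²−1)] = 1 − 6×56 / (7×48)
  = 1 − 336/336 = 1 − 1.0000 ≈ 0.000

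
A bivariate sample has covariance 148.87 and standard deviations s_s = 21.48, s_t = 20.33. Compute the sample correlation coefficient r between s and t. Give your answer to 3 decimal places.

0.341

r = Cov(s,t) / (s_s · s_t) = 148.87 / (21.48 × 20.33)
  = 148.87 / 436.6884 ≈ 0.341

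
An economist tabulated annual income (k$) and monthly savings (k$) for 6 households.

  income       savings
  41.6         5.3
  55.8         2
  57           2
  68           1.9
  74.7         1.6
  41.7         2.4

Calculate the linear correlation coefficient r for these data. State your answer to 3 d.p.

-0.683

n = 6, Σx = 338.8, Σy = 15.2, Σx² = 20036.18, Σy² = 48.02, Σxy = 794.88
nΣxy − ΣxΣy = 4769.28 − 5149.76 = -380.48
nΣx² − (Σx)² = 120217.08 − 114785.44 = 5431.64; nΣy² − (Σy)² = 288.12 − 231.04 = 57.08
r = -380.48 / √(5431.64 × 57.08) = -380.48 / 556.8106 ≈ -0.683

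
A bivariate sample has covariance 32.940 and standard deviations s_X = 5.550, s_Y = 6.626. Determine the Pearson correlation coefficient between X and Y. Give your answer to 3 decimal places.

r = Cov(X,Y) / (s_X · s_Y) = 32.940 / (5.550 × 6.626)
  = 32.940 / 36.7743 ≈ 0.896

0.896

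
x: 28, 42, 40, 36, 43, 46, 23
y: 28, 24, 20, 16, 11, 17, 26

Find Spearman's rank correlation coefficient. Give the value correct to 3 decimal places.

-0.643

Rank x: 2, 5, 4, 3, 6, 7, 1
Rank y: 7, 5, 4, 2, 1, 3, 6
d = rank(x) − rank(y): -5, 0, 0, 1, 5, 4, -5; Σd² = 92
ρ = 1 − 6Σd² / [n(n²−1)] = 1 − 6×92 / (7×48) = 1 − 552/336 ≈ -0.643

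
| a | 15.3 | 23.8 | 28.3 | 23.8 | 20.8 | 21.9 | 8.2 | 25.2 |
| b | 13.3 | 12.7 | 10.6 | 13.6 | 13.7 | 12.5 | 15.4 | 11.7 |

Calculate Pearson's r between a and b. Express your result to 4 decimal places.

-0.8619

n = 8, Σa = 167.3, Σb = 103.5, Σa² = 3782.39, Σb² = 1353.49, Σab = 2109.24
nΣab − ΣaΣb = 16873.92 − 17315.55 = -441.63
nΣa² − (Σa)² = 30259.12 − 27989.29 = 2269.83; nΣb² − (Σb)² = 10827.92 − 10712.25 = 115.67
r = -441.63 / √(2269.83 × 115.67) = -441.63 / 512.3975 ≈ -0.8619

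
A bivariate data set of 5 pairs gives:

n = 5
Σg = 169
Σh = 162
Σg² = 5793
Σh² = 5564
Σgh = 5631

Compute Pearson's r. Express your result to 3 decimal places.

0.974

r = (nΣgh − ΣgΣh) / √[(nΣg² − (Σg)²)(nΣh² − (Σh)²)]
Numerator: 5×5631 − 169×162 = 777
Denominator: √[(28965 − 28561)(27820 − 26244)] = √[404 × 1576] = 797.9373
r = 777 / 797.9373 ≈ 0.974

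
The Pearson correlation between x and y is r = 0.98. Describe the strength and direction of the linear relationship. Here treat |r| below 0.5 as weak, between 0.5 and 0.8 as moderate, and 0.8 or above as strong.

strong positive

r = 0.98 > 0 so the relationship is positive.
|r| = 0.98, which falls in the strong range.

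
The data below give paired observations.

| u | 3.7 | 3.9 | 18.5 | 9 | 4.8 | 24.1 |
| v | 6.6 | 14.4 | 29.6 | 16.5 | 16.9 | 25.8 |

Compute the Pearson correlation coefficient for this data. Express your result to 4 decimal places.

0.8640

n = 6, Σu = 64, Σv = 109.8, Σu² = 1056, Σv² = 2350.58, Σuv = 1479.58
nΣuv − ΣuΣv = 8877.48 − 7027.2 = 1850.28
nΣu² − (Σu)² = 6336 − 4096 = 2240; nΣv² − (Σv)² = 14103.48 − 12056.04 = 2047.44
r = 1850.28 / √(2240 × 2047.44) = 1850.28 / 2141.5568 ≈ 0.8640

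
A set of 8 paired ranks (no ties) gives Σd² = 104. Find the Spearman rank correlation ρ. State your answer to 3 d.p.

-0.238

ρ = 1 − 6Σd² / [n(n²−1)] = 1 − 6×104 / (8×63)
  = 1 − 624/504 = 1 − 1.2381 ≈ -0.238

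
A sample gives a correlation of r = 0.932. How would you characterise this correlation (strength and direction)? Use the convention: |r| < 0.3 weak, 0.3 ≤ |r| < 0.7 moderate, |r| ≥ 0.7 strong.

strong positive

r = 0.932 > 0 so the relationship is positive.
|r| = 0.932, which falls in the strong range.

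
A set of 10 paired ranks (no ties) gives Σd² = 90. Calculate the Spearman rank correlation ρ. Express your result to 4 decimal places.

ρ = 1 − 6Σd² / [n(n²−1)] = 1 − 6×90 / (10×99)
  = 1 − 540/990 = 1 − 0.54545 ≈ 0.4545

0.4545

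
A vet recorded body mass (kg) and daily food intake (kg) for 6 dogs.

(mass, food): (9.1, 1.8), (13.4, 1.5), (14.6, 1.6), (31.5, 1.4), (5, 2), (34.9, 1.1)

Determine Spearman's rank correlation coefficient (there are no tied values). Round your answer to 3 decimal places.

Rank mass: 2, 3, 4, 5, 1, 6
Rank food: 5, 3, 4, 2, 6, 1
d = rank(mass) − rank(food): -3, 0, 0, 3, -5, 5; Σd² = 68
ρ = 1 − 6Σd² / [n(n²−1)] = 1 − 6×68 / (6×35) = 1 − 408/210 ≈ -0.943

-0.943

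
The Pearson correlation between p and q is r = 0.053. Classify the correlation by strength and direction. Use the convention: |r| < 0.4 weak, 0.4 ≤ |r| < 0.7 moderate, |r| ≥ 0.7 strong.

r = 0.053 > 0 so the relationship is positive.
|r| = 0.053, which falls in the weak range.

weak positive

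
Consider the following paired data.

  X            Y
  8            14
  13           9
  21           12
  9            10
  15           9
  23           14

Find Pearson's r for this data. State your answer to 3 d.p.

0.269

n = 6, ΣX = 89, ΣY = 68, ΣX² = 1509, ΣY² = 798, ΣXY = 1028
nΣXY − ΣXΣY = 6168 − 6052 = 116
nΣX² − (ΣX)² = 9054 − 7921 = 1133; nΣY² − (ΣY)² = 4788 − 4624 = 164
r = 116 / √(1133 × 164) = 116 / 431.0592 ≈ 0.269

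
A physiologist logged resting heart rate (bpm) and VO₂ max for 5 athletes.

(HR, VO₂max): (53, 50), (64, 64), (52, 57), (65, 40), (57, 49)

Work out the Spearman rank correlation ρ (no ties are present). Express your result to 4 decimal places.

Rank HR: 2, 4, 1, 5, 3
Rank VO₂max: 3, 5, 4, 1, 2
d = rank(HR) − rank(VO₂max): -1, -1, -3, 4, 1; Σd² = 28
ρ = 1 − 6Σd² / [n(n²−1)] = 1 − 6×28 / (5×24) = 1 − 168/120 ≈ -0.4000

-0.4000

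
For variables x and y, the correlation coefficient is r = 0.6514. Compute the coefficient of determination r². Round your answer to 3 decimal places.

r² = (0.6514)² = 0.424

0.424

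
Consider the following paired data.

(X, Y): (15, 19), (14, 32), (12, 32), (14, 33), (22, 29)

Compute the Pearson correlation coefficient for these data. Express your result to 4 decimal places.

-0.1796

n = 5, ΣX = 77, ΣY = 145, ΣX² = 1245, ΣY² = 4339, ΣXY = 2217
nΣXY − ΣXΣY = 11085 − 11165 = -80
nΣX² − (ΣX)² = 6225 − 5929 = 296; nΣY² − (ΣY)² = 21695 − 21025 = 670
r = -80 / √(296 × 670) = -80 / 445.3313 ≈ -0.1796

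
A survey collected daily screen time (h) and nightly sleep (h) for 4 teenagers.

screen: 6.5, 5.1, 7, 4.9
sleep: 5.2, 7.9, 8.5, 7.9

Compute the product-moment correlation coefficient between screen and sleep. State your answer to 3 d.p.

-0.221

n = 4, Σx = 23.5, Σy = 29.5, Σx² = 141.27, Σy² = 224.11, Σxy = 172.3
nΣxy − ΣxΣy = 689.2 − 693.25 = -4.05
nΣx² − (Σx)² = 565.08 − 552.25 = 12.83; nΣy² − (Σy)² = 896.44 − 870.25 = 26.19
r = -4.05 / √(12.83 × 26.19) = -4.05 / 18.3308 ≈ -0.221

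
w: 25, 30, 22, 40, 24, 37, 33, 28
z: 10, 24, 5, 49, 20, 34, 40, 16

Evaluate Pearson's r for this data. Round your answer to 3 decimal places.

0.927

n = 8, Σw = 239, Σz = 198, Σw² = 7427, Σz² = 6514, Σwz = 6546
nΣwz − ΣwΣz = 52368 − 47322 = 5046
nΣw² − (Σw)² = 59416 − 57121 = 2295; nΣz² − (Σz)² = 52112 − 39204 = 12908
r = 5046 / √(2295 × 12908) = 5046 / 5442.7805 ≈ 0.927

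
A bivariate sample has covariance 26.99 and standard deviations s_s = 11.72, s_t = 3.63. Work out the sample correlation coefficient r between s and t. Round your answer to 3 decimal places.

0.634

r = Cov(s,t) / (s_s · s_t) = 26.99 / (11.72 × 3.63)
  = 26.99 / 42.5436 ≈ 0.634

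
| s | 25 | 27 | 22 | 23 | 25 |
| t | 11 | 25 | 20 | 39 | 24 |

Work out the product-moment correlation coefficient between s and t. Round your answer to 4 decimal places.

n = 5, Σs = 122, Σt = 119, Σs² = 2992, Σt² = 3243, Σst = 2887
nΣst − ΣsΣt = 14435 − 14518 = -83
nΣs² − (Σs)² = 14960 − 14884 = 76; nΣt² − (Σt)² = 16215 − 14161 = 2054
r = -83 / √(76 × 2054) = -83 / 395.1000 ≈ -0.2101

-0.2101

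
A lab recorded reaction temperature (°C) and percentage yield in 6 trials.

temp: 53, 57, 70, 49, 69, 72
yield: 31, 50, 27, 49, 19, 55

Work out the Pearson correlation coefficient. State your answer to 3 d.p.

n = 6, Σx = 370, Σy = 231, Σx² = 23304, Σy² = 9977, Σxy = 14055
nΣxy − ΣxΣy = 84330 − 85470 = -1140
nΣx² − (Σx)² = 139824 − 136900 = 2924; nΣy² − (Σy)² = 59862 − 53361 = 6501
r = -1140 / √(2924 × 6501) = -1140 / 4359.9225 ≈ -0.261

-0.261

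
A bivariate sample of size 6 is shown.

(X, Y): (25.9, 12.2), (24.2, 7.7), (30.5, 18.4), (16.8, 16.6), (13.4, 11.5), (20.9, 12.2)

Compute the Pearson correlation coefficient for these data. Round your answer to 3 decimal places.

n = 6, ΣX = 131.7, ΣY = 78.6, ΣX² = 3085.31, ΣY² = 1103.34, ΣXY = 1751.48
nΣXY − ΣXΣY = 10508.88 − 10351.62 = 157.26
nΣX² − (ΣX)² = 18511.86 − 17344.89 = 1166.97; nΣY² − (ΣY)² = 6620.04 − 6177.96 = 442.08
r = 157.26 / √(1166.97 × 442.08) = 157.26 / 718.2577 ≈ 0.219

0.219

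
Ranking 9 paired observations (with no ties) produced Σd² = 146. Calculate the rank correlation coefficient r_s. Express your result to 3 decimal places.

-0.217

ρ = 1 − 6Σd² / [n(n²−1)] = 1 − 6×146 / (9×80)
  = 1 − 876/720 = 1 − 1.2167 ≈ -0.217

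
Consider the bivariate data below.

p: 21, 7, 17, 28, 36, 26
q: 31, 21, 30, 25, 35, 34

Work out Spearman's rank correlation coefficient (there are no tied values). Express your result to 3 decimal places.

0.657

Rank p: 3, 1, 2, 5, 6, 4
Rank q: 4, 1, 3, 2, 6, 5
d = rank(p) − rank(q): -1, 0, -1, 3, 0, -1; Σd² = 12
ρ = 1 − 6Σd² / [n(n²−1)] = 1 − 6×12 / (6×35) = 1 − 72/210 ≈ 0.657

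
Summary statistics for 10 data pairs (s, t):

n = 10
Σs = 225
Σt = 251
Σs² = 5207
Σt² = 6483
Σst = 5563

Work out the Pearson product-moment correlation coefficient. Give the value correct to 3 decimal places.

r = (nΣst − ΣsΣt) / √[(nΣs² − (Σs)²)(nΣt² − (Σt)²)]
Numerator: 10×5563 − 225×251 = -845
Denominator: √[(52070 − 50625)(64830 − 63001)] = √[1445 × 1829] = 1625.7014
r = -845 / 1625.7014 ≈ -0.520

-0.520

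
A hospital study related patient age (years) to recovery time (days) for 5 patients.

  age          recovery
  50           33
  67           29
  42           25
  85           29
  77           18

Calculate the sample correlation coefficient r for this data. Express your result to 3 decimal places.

n = 5, Σx = 321, Σy = 134, Σx² = 21907, Σy² = 3720, Σxy = 8494
nΣxy − ΣxΣy = 42470 − 43014 = -544
nΣx² − (Σx)² = 109535 − 103041 = 6494; nΣy² − (Σy)² = 18600 − 17956 = 644
r = -544 / √(6494 × 644) = -544 / 2045.0271 ≈ -0.266

-0.266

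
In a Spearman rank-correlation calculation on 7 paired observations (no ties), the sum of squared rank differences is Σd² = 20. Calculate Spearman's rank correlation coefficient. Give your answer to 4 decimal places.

ρ = 1 − 6Σd² / [n(n²−1)] = 1 − 6×20 / (7×48)
  = 1 − 120/336 = 1 − 0.35714 ≈ 0.6429

0.6429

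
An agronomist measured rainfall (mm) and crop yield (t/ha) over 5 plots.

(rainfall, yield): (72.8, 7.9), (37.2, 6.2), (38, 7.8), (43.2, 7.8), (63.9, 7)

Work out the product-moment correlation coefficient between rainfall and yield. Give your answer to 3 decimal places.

0.293

n = 5, Σx = 255.1, Σy = 36.7, Σx² = 14077.13, Σy² = 271.53, Σxy = 1886.42
nΣxy − ΣxΣy = 9432.1 − 9362.17 = 69.93
nΣx² − (Σx)² = 70385.65 − 65076.01 = 5309.64; nΣy² − (Σy)² = 1357.65 − 1346.89 = 10.76
r = 69.93 / √(5309.64 × 10.76) = 69.93 / 239.0224 ≈ 0.293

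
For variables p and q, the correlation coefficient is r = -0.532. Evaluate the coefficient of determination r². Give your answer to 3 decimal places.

r² = (-0.532)² = 0.283

0.283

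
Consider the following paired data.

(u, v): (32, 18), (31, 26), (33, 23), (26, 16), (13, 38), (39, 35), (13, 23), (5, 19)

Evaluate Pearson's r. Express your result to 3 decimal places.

0.086

n = 8, Σu = 192, Σv = 198, Σu² = 5634, Σv² = 5344, Σuv = 4810
nΣuv − ΣuΣv = 38480 − 38016 = 464
nΣu² − (Σu)² = 45072 − 36864 = 8208; nΣv² − (Σv)² = 42752 − 39204 = 3548
r = 464 / √(8208 × 3548) = 464 / 5396.4789 ≈ 0.086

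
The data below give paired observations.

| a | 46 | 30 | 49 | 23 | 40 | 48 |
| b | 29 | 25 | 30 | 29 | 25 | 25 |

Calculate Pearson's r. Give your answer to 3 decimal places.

0.076

n = 6, Σa = 236, Σb = 163, Σa² = 9850, Σb² = 4457, Σab = 6421
nΣab − ΣaΣb = 38526 − 38468 = 58
nΣa² − (Σa)² = 59100 − 55696 = 3404; nΣb² − (Σb)² = 26742 − 26569 = 173
r = 58 / √(3404 × 173) = 58 / 767.3930 ≈ 0.076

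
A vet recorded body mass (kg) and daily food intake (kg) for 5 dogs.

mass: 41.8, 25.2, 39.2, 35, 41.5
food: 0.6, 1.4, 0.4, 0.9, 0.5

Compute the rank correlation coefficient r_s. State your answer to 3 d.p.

Rank mass: 5, 1, 3, 2, 4
Rank food: 3, 5, 1, 4, 2
d = rank(mass) − rank(food): 2, -4, 2, -2, 2; Σd² = 32
ρ = 1 − 6Σd² / [n(n²−1)] = 1 − 6×32 / (5×24) = 1 − 192/120 ≈ -0.600

-0.600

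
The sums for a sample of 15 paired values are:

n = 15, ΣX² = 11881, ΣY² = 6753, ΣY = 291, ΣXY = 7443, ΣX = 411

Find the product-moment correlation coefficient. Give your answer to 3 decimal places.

r = (nΣXY − ΣXΣY) / √[(nΣX² − (ΣX)²)(nΣY² − (ΣY)²)]
Numerator: 15×7443 − 411×291 = -7956
Denominator: √[(178215 − 168921)(101295 − 84681)] = √[9294 × 16614] = 12426.2028
r = -7956 / 12426.2028 ≈ -0.640

-0.640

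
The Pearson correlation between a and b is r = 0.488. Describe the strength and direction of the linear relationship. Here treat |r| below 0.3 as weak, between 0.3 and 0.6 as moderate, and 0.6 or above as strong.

moderate positive

r = 0.488 > 0 so the relationship is positive.
|r| = 0.488, which falls in the moderate range.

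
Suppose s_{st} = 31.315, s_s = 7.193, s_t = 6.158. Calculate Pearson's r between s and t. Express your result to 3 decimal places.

r = Cov(s,t) / (s_s · s_t) = 31.315 / (7.193 × 6.158)
  = 31.315 / 44.2945 ≈ 0.707

0.707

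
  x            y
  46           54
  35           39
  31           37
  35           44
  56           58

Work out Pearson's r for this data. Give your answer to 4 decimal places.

n = 5, Σx = 203, Σy = 232, Σx² = 8663, Σy² = 11106, Σxy = 9784
nΣxy − ΣxΣy = 48920 − 47096 = 1824
nΣx² − (Σx)² = 43315 − 41209 = 2106; nΣy² − (Σy)² = 55530 − 53824 = 1706
r = 1824 / √(2106 × 1706) = 1824 / 1895.4778 ≈ 0.9623

0.9623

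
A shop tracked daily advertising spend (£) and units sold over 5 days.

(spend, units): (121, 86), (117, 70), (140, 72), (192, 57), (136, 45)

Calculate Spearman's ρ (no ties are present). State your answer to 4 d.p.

Rank spend: 2, 1, 4, 5, 3
Rank units: 5, 3, 4, 2, 1
d = rank(spend) − rank(units): -3, -2, 0, 3, 2; Σd² = 26
ρ = 1 − 6Σd² / [n(n²−1)] = 1 − 6×26 / (5×24) = 1 − 156/120 ≈ -0.3000

-0.3000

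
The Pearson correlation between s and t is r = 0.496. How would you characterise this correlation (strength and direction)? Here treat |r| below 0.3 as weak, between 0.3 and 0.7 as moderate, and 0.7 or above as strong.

moderate positive

r = 0.496 > 0 so the relationship is positive.
|r| = 0.496, which falls in the moderate range.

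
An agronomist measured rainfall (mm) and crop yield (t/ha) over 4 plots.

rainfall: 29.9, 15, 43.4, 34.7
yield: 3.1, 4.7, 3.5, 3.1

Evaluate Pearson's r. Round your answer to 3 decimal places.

n = 4, Σx = 123, Σy = 14.4, Σx² = 4206.66, Σy² = 53.56, Σxy = 422.66
nΣxy − ΣxΣy = 1690.64 − 1771.2 = -80.56
nΣx² − (Σx)² = 16826.64 − 15129 = 1697.64; nΣy² − (Σy)² = 214.24 − 207.36 = 6.88
r = -80.56 / √(1697.64 × 6.88) = -80.56 / 108.0730 ≈ -0.745

-0.745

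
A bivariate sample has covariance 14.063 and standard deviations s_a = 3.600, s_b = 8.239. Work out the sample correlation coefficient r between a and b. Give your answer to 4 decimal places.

r = Cov(a,b) / (s_a · s_b) = 14.063 / (3.600 × 8.239)
  = 14.063 / 29.6604 ≈ 0.4741

0.4741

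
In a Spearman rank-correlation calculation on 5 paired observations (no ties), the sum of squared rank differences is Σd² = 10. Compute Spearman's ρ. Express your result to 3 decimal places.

0.500

ρ = 1 − 6Σd² / [n(n²−1)] = 1 − 6×10 / (5×24)
  = 1 − 60/120 = 1 − 0.5000 ≈ 0.500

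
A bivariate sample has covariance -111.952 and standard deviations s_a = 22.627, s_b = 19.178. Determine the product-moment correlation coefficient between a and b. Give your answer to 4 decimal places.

-0.2580

r = Cov(a,b) / (s_a · s_b) = -111.952 / (22.627 × 19.178)
  = -111.952 / 433.9406 ≈ -0.2580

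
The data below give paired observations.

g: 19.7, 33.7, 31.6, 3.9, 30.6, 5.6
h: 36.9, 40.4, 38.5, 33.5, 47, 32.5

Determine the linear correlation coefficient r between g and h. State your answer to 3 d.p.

0.809

n = 6, Σg = 125.1, Σh = 228.8, Σg² = 3505.27, Σh² = 8863.52, Σgh = 5055.86
nΣgh − ΣgΣh = 30335.16 − 28622.88 = 1712.28
nΣg² − (Σg)² = 21031.62 − 15650.01 = 5381.61; nΣh² − (Σh)² = 53181.12 − 52349.44 = 831.68
r = 1712.28 / √(5381.61 × 831.68) = 1712.28 / 2115.6033 ≈ 0.809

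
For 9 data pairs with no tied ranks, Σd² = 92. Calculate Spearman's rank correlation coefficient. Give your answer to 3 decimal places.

0.233

ρ = 1 − 6Σd² / [n(n²−1)] = 1 − 6×92 / (9×80)
  = 1 − 552/720 = 1 − 0.7667 ≈ 0.233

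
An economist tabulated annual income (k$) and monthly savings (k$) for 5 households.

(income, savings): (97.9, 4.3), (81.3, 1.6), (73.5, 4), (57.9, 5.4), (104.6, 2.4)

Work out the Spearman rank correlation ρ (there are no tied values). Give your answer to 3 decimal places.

-0.500

Rank income: 4, 3, 2, 1, 5
Rank savings: 4, 1, 3, 5, 2
d = rank(income) − rank(savings): 0, 2, -1, -4, 3; Σd² = 30
ρ = 1 − 6Σd² / [n(n²−1)] = 1 − 6×30 / (5×24) = 1 − 180/120 ≈ -0.500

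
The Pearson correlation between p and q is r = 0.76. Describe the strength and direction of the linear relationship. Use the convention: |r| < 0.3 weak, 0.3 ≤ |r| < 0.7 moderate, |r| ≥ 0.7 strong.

strong positive

r = 0.76 > 0 so the relationship is positive.
|r| = 0.76, which falls in the strong range.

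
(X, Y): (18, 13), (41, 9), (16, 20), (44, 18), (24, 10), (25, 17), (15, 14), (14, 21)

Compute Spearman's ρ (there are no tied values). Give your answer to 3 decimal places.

-0.429

Rank X: 4, 7, 3, 8, 5, 6, 2, 1
Rank Y: 3, 1, 7, 6, 2, 5, 4, 8
d = rank(X) − rank(Y): 1, 6, -4, 2, 3, 1, -2, -7; Σd² = 120
ρ = 1 − 6Σd² / [n(n²−1)] = 1 − 6×120 / (8×63) = 1 − 720/504 ≈ -0.429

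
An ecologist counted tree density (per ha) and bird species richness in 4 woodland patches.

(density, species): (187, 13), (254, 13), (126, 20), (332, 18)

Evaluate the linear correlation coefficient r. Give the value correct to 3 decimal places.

n = 4, Σx = 899, Σy = 64, Σx² = 225585, Σy² = 1062, Σxy = 14229
nΣxy − ΣxΣy = 56916 − 57536 = -620
nΣx² − (Σx)² = 902340 − 808201 = 94139; nΣy² − (Σy)² = 4248 − 4096 = 152
r = -620 / √(94139 × 152) = -620 / 3782.7408 ≈ -0.164

-0.164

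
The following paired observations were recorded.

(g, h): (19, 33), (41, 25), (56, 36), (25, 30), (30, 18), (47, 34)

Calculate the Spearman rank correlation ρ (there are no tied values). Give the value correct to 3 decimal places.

0.486

Rank g: 1, 4, 6, 2, 3, 5
Rank h: 4, 2, 6, 3, 1, 5
d = rank(g) − rank(h): -3, 2, 0, -1, 2, 0; Σd² = 18
ρ = 1 − 6Σd² / [n(n²−1)] = 1 − 6×18 / (6×35) = 1 − 108/210 ≈ 0.486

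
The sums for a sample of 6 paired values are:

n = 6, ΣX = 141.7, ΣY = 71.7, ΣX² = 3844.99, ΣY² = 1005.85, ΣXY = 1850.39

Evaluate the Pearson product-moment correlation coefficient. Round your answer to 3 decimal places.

0.576

r = (nΣXY − ΣXΣY) / √[(nΣX² − (ΣX)²)(nΣY² − (ΣY)²)]
Numerator: 6×1850.39 − 141.7×71.7 = 942.45
Denominator: √[(23069.94 − 20078.89)(6035.1 − 5140.89)] = √[2991.05 × 894.21] = 1635.4286
r = 942.45 / 1635.4286 ≈ 0.576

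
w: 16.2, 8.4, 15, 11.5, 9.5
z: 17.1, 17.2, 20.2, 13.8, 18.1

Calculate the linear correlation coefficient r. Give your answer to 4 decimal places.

0.2546

n = 5, Σw = 60.6, Σz = 86.4, Σw² = 780.5, Σz² = 1514.34, Σwz = 1055.15
nΣwz − ΣwΣz = 5275.75 − 5235.84 = 39.91
nΣw² − (Σw)² = 3902.5 − 3672.36 = 230.14; nΣz² − (Σz)² = 7571.7 − 7464.96 = 106.74
r = 39.91 / √(230.14 × 106.74) = 39.91 / 156.7327 ≈ 0.2546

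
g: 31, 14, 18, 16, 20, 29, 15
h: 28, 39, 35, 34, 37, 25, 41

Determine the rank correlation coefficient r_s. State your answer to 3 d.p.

-0.786

Rank g: 7, 1, 4, 3, 5, 6, 2
Rank h: 2, 6, 4, 3, 5, 1, 7
d = rank(g) − rank(h): 5, -5, 0, 0, 0, 5, -5; Σd² = 100
ρ = 1 − 6Σd² / [n(n²−1)] = 1 − 6×100 / (7×48) = 1 − 600/336 ≈ -0.786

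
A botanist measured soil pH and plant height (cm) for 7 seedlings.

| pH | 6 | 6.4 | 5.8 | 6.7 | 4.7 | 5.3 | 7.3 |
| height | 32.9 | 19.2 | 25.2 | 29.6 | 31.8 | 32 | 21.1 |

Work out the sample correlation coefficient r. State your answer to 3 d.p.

-0.631

n = 7, Σx = 42.2, Σy = 191.8, Σx² = 258.96, Σy² = 5442.7, Σxy = 1137.85
nΣxy − ΣxΣy = 7964.95 − 8093.96 = -129.01
nΣx² − (Σx)² = 1812.72 − 1780.84 = 31.88; nΣy² − (Σy)² = 38098.9 − 36787.24 = 1311.66
r = -129.01 / √(31.88 × 1311.66) = -129.01 / 204.4889 ≈ -0.631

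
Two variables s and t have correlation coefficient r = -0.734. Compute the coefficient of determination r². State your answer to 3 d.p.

r² = (-0.734)² = 0.539

0.539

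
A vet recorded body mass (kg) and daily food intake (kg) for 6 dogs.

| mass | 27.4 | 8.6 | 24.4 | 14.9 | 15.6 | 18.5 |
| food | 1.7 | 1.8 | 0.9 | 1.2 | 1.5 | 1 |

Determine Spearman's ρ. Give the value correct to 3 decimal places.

-0.371

Rank mass: 6, 1, 5, 2, 3, 4
Rank food: 5, 6, 1, 3, 4, 2
d = rank(mass) − rank(food): 1, -5, 4, -1, -1, 2; Σd² = 48
ρ = 1 − 6Σd² / [n(n²−1)] = 1 − 6×48 / (6×35) = 1 − 288/210 ≈ -0.371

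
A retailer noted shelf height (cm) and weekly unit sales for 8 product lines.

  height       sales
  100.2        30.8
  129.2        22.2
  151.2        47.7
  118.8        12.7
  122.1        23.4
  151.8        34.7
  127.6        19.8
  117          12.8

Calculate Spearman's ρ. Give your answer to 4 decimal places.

Rank height: 1, 6, 7, 3, 4, 8, 5, 2
Rank sales: 6, 4, 8, 1, 5, 7, 3, 2
d = rank(height) − rank(sales): -5, 2, -1, 2, -1, 1, 2, 0; Σd² = 40
ρ = 1 − 6Σd² / [n(n²−1)] = 1 − 6×40 / (8×63) = 1 − 240/504 ≈ 0.5238

0.5238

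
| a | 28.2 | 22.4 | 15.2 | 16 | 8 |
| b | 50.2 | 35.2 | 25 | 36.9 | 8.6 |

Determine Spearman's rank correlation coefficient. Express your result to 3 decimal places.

Rank a: 5, 4, 2, 3, 1
Rank b: 5, 3, 2, 4, 1
d = rank(a) − rank(b): 0, 1, 0, -1, 0; Σd² = 2
ρ = 1 − 6Σd² / [n(n²−1)] = 1 − 6×2 / (5×24) = 1 − 12/120 ≈ 0.900

0.900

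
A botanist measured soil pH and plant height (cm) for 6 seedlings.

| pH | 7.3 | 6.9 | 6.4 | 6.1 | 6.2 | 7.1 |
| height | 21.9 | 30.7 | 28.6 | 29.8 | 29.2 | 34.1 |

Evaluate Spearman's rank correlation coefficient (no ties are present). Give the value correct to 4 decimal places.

-0.0857

Rank pH: 6, 4, 3, 1, 2, 5
Rank height: 1, 5, 2, 4, 3, 6
d = rank(pH) − rank(height): 5, -1, 1, -3, -1, -1; Σd² = 38
ρ = 1 − 6Σd² / [n(n²−1)] = 1 − 6×38 / (6×35) = 1 − 228/210 ≈ -0.0857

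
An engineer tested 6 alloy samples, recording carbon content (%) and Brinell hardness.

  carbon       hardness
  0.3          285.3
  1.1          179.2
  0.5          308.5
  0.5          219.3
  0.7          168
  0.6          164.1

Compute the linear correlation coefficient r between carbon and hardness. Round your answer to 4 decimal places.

n = 6, Σx = 3.7, Σy = 1324.4, Σx² = 2.65, Σy² = 311926.28, Σxy = 762.67
nΣxy − ΣxΣy = 4576.02 − 4900.28 = -324.26
nΣx² − (Σx)² = 15.9 − 13.69 = 2.21; nΣy² − (Σy)² = 1871557.68 − 1754035.36 = 117522.32
r = -324.26 / √(2.21 × 117522.32) = -324.26 / 509.6316 ≈ -0.6363

-0.6363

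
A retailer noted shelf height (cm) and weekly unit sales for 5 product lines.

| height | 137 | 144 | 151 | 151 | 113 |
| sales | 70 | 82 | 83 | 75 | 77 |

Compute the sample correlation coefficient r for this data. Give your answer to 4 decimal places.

0.2583

n = 5, Σx = 696, Σy = 387, Σx² = 97876, Σy² = 30067, Σxy = 53957
nΣxy − ΣxΣy = 269785 − 269352 = 433
nΣx² − (Σx)² = 489380 − 484416 = 4964; nΣy² − (Σy)² = 150335 − 149769 = 566
r = 433 / √(4964 × 566) = 433 / 1676.1933 ≈ 0.2583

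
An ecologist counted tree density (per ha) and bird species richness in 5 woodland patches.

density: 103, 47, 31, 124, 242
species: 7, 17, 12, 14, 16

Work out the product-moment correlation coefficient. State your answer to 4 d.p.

n = 5, Σx = 547, Σy = 66, Σx² = 87719, Σy² = 934, Σxy = 7500
nΣxy − ΣxΣy = 37500 − 36102 = 1398
nΣx² − (Σx)² = 438595 − 299209 = 139386; nΣy² − (Σy)² = 4670 − 4356 = 314
r = 1398 / √(139386 × 314) = 1398 / 6615.6786 ≈ 0.2113

0.2113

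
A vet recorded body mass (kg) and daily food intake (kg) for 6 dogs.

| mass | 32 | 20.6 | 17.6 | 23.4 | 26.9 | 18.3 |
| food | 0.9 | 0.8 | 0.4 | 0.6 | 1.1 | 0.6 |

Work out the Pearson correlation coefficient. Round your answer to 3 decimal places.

0.742

n = 6, Σx = 138.8, Σy = 4.4, Σx² = 3364.18, Σy² = 3.54, Σxy = 106.93
nΣxy − ΣxΣy = 641.58 − 610.72 = 30.86
nΣx² − (Σx)² = 20185.08 − 19265.44 = 919.64; nΣy² − (Σy)² = 21.24 − 19.36 = 1.88
r = 30.86 / √(919.64 × 1.88) = 30.86 / 41.5803 ≈ 0.742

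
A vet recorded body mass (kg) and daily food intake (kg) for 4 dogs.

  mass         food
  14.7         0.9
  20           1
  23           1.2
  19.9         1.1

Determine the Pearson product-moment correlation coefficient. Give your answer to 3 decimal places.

0.929

n = 4, Σx = 77.6, Σy = 4.2, Σx² = 1541.1, Σy² = 4.46, Σxy = 82.72
nΣxy − ΣxΣy = 330.88 − 325.92 = 4.96
nΣx² − (Σx)² = 6164.4 − 6021.76 = 142.64; nΣy² − (Σy)² = 17.84 − 17.64 = 0.2
r = 4.96 / √(142.64 × 0.2) = 4.96 / 5.3412 ≈ 0.929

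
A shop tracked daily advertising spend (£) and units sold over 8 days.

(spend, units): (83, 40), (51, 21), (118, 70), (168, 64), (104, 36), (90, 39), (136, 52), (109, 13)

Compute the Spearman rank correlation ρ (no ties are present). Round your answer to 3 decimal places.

Rank spend: 2, 1, 6, 8, 4, 3, 7, 5
Rank units: 5, 2, 8, 7, 3, 4, 6, 1
d = rank(spend) − rank(units): -3, -1, -2, 1, 1, -1, 1, 4; Σd² = 34
ρ = 1 − 6Σd² / [n(n²−1)] = 1 − 6×34 / (8×63) = 1 − 204/504 ≈ 0.595

0.595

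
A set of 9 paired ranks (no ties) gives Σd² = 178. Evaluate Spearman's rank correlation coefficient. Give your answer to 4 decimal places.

ρ = 1 − 6Σd² / [n(n²−1)] = 1 − 6×178 / (9×80)
  = 1 − 1068/720 = 1 − 1.48333 ≈ -0.4833

-0.4833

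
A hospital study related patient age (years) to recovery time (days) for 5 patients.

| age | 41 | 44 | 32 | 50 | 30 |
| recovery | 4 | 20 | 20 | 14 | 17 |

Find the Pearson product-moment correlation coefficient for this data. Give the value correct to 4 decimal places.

-0.2752

n = 5, Σx = 197, Σy = 75, Σx² = 8041, Σy² = 1301, Σxy = 2894
nΣxy − ΣxΣy = 14470 − 14775 = -305
nΣx² − (Σx)² = 40205 − 38809 = 1396; nΣy² − (Σy)² = 6505 − 5625 = 880
r = -305 / √(1396 × 880) = -305 / 1108.3682 ≈ -0.2752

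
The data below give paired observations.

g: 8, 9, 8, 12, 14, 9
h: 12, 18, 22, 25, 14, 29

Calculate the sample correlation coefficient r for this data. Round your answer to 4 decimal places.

-0.1123

n = 6, Σg = 60, Σh = 120, Σg² = 630, Σh² = 2614, Σgh = 1191
nΣgh − ΣgΣh = 7146 − 7200 = -54
nΣg² − (Σg)² = 3780 − 3600 = 180; nΣh² − (Σh)² = 15684 − 14400 = 1284
r = -54 / √(180 × 1284) = -54 / 480.7494 ≈ -0.1123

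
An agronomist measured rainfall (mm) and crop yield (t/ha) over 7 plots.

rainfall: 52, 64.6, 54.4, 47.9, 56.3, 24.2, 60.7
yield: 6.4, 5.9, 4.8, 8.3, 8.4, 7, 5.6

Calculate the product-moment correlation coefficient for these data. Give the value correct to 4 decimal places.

-0.2983

n = 7, Σx = 360.1, Σy = 46.4, Σx² = 19570.75, Σy² = 318.62, Σxy = 2354.87
nΣxy − ΣxΣy = 16484.09 − 16708.64 = -224.55
nΣx² − (Σx)² = 136995.25 − 129672.01 = 7323.24; nΣy² − (Σy)² = 2230.34 − 2152.96 = 77.38
r = -224.55 / √(7323.24 × 77.38) = -224.55 / 752.7764 ≈ -0.2983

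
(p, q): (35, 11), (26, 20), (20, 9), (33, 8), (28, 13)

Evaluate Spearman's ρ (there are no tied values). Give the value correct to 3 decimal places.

Rank p: 5, 2, 1, 4, 3
Rank q: 3, 5, 2, 1, 4
d = rank(p) − rank(q): 2, -3, -1, 3, -1; Σd² = 24
ρ = 1 − 6Σd² / [n(n²−1)] = 1 − 6×24 / (5×24) = 1 − 144/120 ≈ -0.200

-0.200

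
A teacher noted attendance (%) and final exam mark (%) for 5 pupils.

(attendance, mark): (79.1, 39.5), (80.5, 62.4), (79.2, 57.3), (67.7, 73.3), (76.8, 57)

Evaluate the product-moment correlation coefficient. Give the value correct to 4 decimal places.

-0.6603

n = 5, Σx = 383.3, Σy = 289.5, Σx² = 29491.23, Σy² = 17359.19, Σxy = 22025.82
nΣxy − ΣxΣy = 110129.1 − 110965.35 = -836.25
nΣx² − (Σx)² = 147456.15 − 146918.89 = 537.26; nΣy² − (Σy)² = 86795.95 − 83810.25 = 2985.7
r = -836.25 / √(537.26 × 2985.7) = -836.25 / 1266.5296 ≈ -0.6603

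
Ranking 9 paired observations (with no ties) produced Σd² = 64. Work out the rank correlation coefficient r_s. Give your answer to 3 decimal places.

0.467

ρ = 1 − 6Σd² / [n(n²−1)] = 1 − 6×64 / (9×80)
  = 1 − 384/720 = 1 − 0.5333 ≈ 0.467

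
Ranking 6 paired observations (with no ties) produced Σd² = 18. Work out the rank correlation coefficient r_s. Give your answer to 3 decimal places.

0.486

ρ = 1 − 6Σd² / [n(n²−1)] = 1 − 6×18 / (6×35)
  = 1 − 108/210 = 1 − 0.5143 ≈ 0.486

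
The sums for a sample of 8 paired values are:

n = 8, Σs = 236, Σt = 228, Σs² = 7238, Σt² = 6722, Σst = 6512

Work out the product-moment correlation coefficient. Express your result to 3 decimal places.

r = (nΣst − ΣsΣt) / √[(nΣs² − (Σs)²)(nΣt² − (Σt)²)]
Numerator: 8×6512 − 236×228 = -1712
Denominator: √[(57904 − 55696)(53776 − 51984)] = √[2208 × 1792] = 1989.1546
r = -1712 / 1989.1546 ≈ -0.861

-0.861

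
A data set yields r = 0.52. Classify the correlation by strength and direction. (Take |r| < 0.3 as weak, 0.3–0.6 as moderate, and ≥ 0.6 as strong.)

r = 0.52 > 0 so the relationship is positive.
|r| = 0.52, which falls in the moderate range.

moderate positive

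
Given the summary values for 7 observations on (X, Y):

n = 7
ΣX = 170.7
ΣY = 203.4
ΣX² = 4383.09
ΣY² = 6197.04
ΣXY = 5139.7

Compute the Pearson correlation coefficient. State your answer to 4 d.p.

0.7144

r = (nΣXY − ΣXΣY) / √[(nΣX² − (ΣX)²)(nΣY² − (ΣY)²)]
Numerator: 7×5139.7 − 170.7×203.4 = 1257.52
Denominator: √[(30681.63 − 29138.49)(43379.28 − 41371.56)] = √[1543.14 × 2007.72] = 1760.1685
r = 1257.52 / 1760.1685 ≈ 0.7144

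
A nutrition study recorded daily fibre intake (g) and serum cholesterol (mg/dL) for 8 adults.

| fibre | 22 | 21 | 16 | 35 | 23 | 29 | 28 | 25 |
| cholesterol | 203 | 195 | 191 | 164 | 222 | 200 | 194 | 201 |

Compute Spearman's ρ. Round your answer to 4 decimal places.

Rank fibre: 3, 2, 1, 8, 4, 7, 6, 5
Rank cholesterol: 7, 4, 2, 1, 8, 5, 3, 6
d = rank(fibre) − rank(cholesterol): -4, -2, -1, 7, -4, 2, 3, -1; Σd² = 100
ρ = 1 − 6Σd² / [n(n²−1)] = 1 − 6×100 / (8×63) = 1 − 600/504 ≈ -0.1905

-0.1905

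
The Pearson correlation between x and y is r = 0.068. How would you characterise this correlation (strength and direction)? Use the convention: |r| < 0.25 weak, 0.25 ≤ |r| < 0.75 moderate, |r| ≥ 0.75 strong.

weak positive

r = 0.068 > 0 so the relationship is positive.
|r| = 0.068, which falls in the weak range.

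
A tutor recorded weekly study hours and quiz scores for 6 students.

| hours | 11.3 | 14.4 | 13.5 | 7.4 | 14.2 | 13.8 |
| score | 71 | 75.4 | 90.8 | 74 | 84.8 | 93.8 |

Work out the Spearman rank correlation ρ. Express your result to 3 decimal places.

0.429

Rank hours: 2, 6, 3, 1, 5, 4
Rank score: 1, 3, 5, 2, 4, 6
d = rank(hours) − rank(score): 1, 3, -2, -1, 1, -2; Σd² = 20
ρ = 1 − 6Σd² / [n(n²−1)] = 1 − 6×20 / (6×35) = 1 − 120/210 ≈ 0.429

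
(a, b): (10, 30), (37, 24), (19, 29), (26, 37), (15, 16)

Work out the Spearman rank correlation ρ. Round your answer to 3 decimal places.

Rank a: 1, 5, 3, 4, 2
Rank b: 4, 2, 3, 5, 1
d = rank(a) − rank(b): -3, 3, 0, -1, 1; Σd² = 20
ρ = 1 − 6Σd² / [n(n²−1)] = 1 − 6×20 / (5×24) = 1 − 120/120 ≈ 0.000

0.000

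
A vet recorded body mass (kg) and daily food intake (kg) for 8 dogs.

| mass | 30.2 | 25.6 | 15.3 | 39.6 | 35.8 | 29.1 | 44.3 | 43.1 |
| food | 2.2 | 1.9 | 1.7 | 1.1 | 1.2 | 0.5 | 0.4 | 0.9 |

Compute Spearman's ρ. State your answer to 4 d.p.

-0.6190

Rank mass: 4, 2, 1, 6, 5, 3, 8, 7
Rank food: 8, 7, 6, 4, 5, 2, 1, 3
d = rank(mass) − rank(food): -4, -5, -5, 2, 0, 1, 7, 4; Σd² = 136
ρ = 1 − 6Σd² / [n(n²−1)] = 1 − 6×136 / (8×63) = 1 − 816/504 ≈ -0.6190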